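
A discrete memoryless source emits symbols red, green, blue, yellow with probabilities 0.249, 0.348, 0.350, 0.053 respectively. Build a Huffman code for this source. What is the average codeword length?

Repeatedly combine the two least-probable nodes; the expected code length is the sum of the merged weights.
merge 53/1000 + 249/1000 → 151/500
merge 151/500 + 87/250 → 13/20
merge 7/20 + 13/20 → 1
L = 151/500 + 13/20 + 1 = 244/125 = 1.952 bits/symbol.

1.952 bits/symbol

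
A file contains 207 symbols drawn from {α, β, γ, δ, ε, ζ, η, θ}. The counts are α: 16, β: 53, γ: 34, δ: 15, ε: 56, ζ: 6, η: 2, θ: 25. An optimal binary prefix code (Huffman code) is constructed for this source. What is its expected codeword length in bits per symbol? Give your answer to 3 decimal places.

Probabilities are the counts divided by 207.
Repeatedly combine the two least-probable nodes; the expected code length is the sum of the merged weights.
merge 2/207 + 2/69 → 8/207
merge 8/207 + 5/69 → 1/9
merge 16/207 + 1/9 → 13/69
merge 25/207 + 34/207 → 59/207
merge 13/69 + 53/207 → 4/9
merge 56/207 + 59/207 → 5/9
merge 4/9 + 5/9 → 1
L = 8/207 + 1/9 + 13/69 + 59/207 + 4/9 + 5/9 + 1 = 181/69 ≈ 2.623 bits/symbol.

2.623 bits/symbol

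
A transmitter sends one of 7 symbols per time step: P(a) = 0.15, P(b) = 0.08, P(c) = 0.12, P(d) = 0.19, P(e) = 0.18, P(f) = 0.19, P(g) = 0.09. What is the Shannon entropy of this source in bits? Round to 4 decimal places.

H = −Σ pᵢ log₂ pᵢ.
−0.15·log₂(0.15) = 0.4105
−0.08·log₂(0.08) = 0.2915
−0.12·log₂(0.12) = 0.3671
−0.19·log₂(0.19) = 0.4552
−0.18·log₂(0.18) = 0.4453
−0.19·log₂(0.19) = 0.4552
−0.09·log₂(0.09) = 0.3127
Sum ≈ 2.7375 → 2.7375 bits.

2.7375 bits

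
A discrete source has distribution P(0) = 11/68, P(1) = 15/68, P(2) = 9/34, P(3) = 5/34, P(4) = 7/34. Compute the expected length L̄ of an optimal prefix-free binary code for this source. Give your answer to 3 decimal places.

Repeatedly combine the two least-probable nodes; the expected code length is the sum of the merged weights.
merge 5/34 + 11/68 → 21/68
merge 7/34 + 15/68 → 29/68
merge 9/34 + 21/68 → 39/68
merge 29/68 + 39/68 → 1
L = 21/68 + 29/68 + 39/68 + 1 = 157/68 ≈ 2.309 bits/symbol.

2.309 bits/symbol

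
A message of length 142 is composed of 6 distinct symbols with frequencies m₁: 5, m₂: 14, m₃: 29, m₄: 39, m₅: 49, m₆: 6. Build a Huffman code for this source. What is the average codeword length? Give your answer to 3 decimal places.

2.254 bits/symbol

Probabilities are the counts divided by 142.
Repeatedly combine the two least-probable nodes; the expected code length is the sum of the merged weights.
merge 5/142 + 3/71 → 11/142
merge 11/142 + 7/71 → 25/142
merge 25/142 + 29/142 → 27/71
merge 39/142 + 49/142 → 44/71
merge 27/71 + 44/71 → 1
L = 11/142 + 25/142 + 27/71 + 44/71 + 1 = 160/71 ≈ 2.254 bits/symbol.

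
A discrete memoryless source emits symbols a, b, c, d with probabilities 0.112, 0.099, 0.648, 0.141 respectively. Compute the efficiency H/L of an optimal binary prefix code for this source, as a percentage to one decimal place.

Entropy H = −Σ p log₂ p ≈ 1.4882 bits.
Huffman merges: 99/1000+14/125→211/1000; 141/1000+211/1000→44/125; 44/125+81/125→1. L = 1563/1000 ≈ 1.5630.
Efficiency = H/L = 1.4882/1.5630 = 95.2%.

95.2%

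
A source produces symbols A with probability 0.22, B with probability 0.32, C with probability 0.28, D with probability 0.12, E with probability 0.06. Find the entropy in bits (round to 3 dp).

H = −Σ pᵢ log₂ pᵢ.
−0.22·log₂(0.22) = 0.4806
−0.32·log₂(0.32) = 0.5260
−0.28·log₂(0.28) = 0.5142
−0.12·log₂(0.12) = 0.3671
−0.06·log₂(0.06) = 0.2435
Sum ≈ 2.1314 → 2.131 bits.

2.131 bits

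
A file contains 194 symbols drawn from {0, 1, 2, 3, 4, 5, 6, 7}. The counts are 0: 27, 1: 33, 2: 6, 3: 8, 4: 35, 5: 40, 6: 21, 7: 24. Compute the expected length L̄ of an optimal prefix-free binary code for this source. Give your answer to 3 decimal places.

Probabilities are the counts divided by 194.
Repeatedly combine the two least-probable nodes; the expected code length is the sum of the merged weights.
merge 3/97 + 4/97 → 7/97
merge 7/97 + 21/194 → 35/194
merge 12/97 + 27/194 → 51/194
merge 33/194 + 35/194 → 34/97
merge 35/194 + 20/97 → 75/194
merge 51/194 + 34/97 → 119/194
merge 75/194 + 119/194 → 1
L = 7/97 + 35/194 + 51/194 + 34/97 + 75/194 + 119/194 + 1 = 278/97 ≈ 2.866 bits/symbol.

2.866 bits/symbol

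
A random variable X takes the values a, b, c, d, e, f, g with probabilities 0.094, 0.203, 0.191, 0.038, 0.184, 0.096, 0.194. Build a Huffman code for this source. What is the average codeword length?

2.735 bits/symbol

Repeatedly combine the two least-probable nodes; the expected code length is the sum of the merged weights.
merge 19/500 + 47/500 → 33/250
merge 12/125 + 33/250 → 57/250
merge 23/125 + 191/1000 → 3/8
merge 97/500 + 203/1000 → 397/1000
merge 57/250 + 3/8 → 603/1000
merge 397/1000 + 603/1000 → 1
L = 33/250 + 57/250 + 3/8 + 397/1000 + 603/1000 + 1 = 547/200 = 2.735 bits/symbol.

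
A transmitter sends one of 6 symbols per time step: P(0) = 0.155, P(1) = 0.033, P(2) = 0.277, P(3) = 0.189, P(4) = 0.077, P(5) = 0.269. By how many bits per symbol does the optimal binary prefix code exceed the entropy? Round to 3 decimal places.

0.034 bits

Entropy H = −Σ p log₂ p ≈ 2.3410 bits.
Huffman merges: 33/1000+77/1000→11/100; 11/100+31/200→53/200; 189/1000+53/200→227/500; 269/1000+277/1000→273/500; 227/500+273/500→1. L = 19/8 ≈ 2.3750.
L − H = 2.3750 − 2.3410 = 0.034 bits.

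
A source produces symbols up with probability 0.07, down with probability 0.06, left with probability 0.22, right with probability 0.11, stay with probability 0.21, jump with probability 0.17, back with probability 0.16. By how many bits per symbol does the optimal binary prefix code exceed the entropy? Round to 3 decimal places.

0.027 bits

Entropy H = −Σ p log₂ p ≈ 2.6734 bits.
Huffman merges: 3/50+7/100→13/100; 11/100+13/100→6/25; 4/25+17/100→33/100; 21/100+11/50→43/100; 6/25+33/100→57/100; 43/100+57/100→1. L = 27/10 ≈ 2.7000.
L − H = 2.7000 − 2.6734 = 0.027 bits.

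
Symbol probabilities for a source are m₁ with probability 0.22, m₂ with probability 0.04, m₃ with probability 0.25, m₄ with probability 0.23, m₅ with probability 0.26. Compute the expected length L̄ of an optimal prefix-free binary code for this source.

Repeatedly combine the two least-probable nodes; the expected code length is the sum of the merged weights.
merge 1/25 + 11/50 → 13/50
merge 23/100 + 1/4 → 12/25
merge 13/50 + 13/50 → 13/25
merge 12/25 + 13/25 → 1
L = 13/50 + 12/25 + 13/25 + 1 = 113/50 = 2.26 bits/symbol.

2.26 bits/symbol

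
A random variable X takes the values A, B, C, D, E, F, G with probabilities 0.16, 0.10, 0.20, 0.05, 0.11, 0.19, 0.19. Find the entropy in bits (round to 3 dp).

H = −Σ pᵢ log₂ pᵢ.
−0.16·log₂(0.16) = 0.4230
−0.10·log₂(0.10) = 0.3322
−0.20·log₂(0.20) = 0.4644
−0.05·log₂(0.05) = 0.2161
−0.11·log₂(0.11) = 0.3503
−0.19·log₂(0.19) = 0.4552
−0.19·log₂(0.19) = 0.4552
Sum ≈ 2.6964 → 2.696 bits.

2.696 bits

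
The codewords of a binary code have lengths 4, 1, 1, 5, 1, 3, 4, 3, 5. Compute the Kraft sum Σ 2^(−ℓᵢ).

1.9375

With common denominator 2^5 = 32: Σ 2^(−ℓᵢ) = 2/32 + 16/32 + 16/32 + 1/32 + 16/32 + 4/32 + 2/32 + 4/32 + 1/32 = 62/32 = 1.9375.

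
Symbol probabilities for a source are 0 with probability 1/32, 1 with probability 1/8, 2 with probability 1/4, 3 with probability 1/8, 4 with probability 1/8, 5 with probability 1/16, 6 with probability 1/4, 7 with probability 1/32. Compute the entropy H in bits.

2.6875 bits

Each probability is a power of 1/2, so log₂(1/p) is an integer.
H = Σ p·log₂(1/p) = 1/32·5 + 1/8·3 + 1/4·2 + 1/8·3 + 1/8·3 + 1/16·4 + 1/4·2 + 1/32·5 = 2.6875 bits.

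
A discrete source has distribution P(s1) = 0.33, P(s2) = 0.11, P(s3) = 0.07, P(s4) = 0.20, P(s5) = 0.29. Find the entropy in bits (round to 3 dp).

H = −Σ pᵢ log₂ pᵢ.
−0.33·log₂(0.33) = 0.5278
−0.11·log₂(0.11) = 0.3503
−0.07·log₂(0.07) = 0.2686
−0.20·log₂(0.20) = 0.4644
−0.29·log₂(0.29) = 0.5179
Sum ≈ 2.1290 → 2.129 bits.

2.129 bits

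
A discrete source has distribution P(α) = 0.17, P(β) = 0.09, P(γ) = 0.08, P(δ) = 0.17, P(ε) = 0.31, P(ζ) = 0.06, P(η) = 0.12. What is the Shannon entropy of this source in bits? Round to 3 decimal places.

H = −Σ pᵢ log₂ pᵢ.
−0.17·log₂(0.17) = 0.4346
−0.09·log₂(0.09) = 0.3127
−0.08·log₂(0.08) = 0.2915
−0.17·log₂(0.17) = 0.4346
−0.31·log₂(0.31) = 0.5238
−0.06·log₂(0.06) = 0.2435
−0.12·log₂(0.12) = 0.3671
Sum ≈ 2.6077 → 2.608 bits.

2.608 bits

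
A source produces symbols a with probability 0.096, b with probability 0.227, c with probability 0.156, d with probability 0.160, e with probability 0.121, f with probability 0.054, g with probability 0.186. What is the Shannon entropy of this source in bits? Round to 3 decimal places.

H = −Σ pᵢ log₂ pᵢ.
−0.096·log₂(0.096) = 0.3246
−0.227·log₂(0.227) = 0.4856
−0.156·log₂(0.156) = 0.4181
−0.160·log₂(0.160) = 0.4230
−0.121·log₂(0.121) = 0.3687
−0.054·log₂(0.054) = 0.2274
−0.186·log₂(0.186) = 0.4514
Sum ≈ 2.6987 → 2.699 bits.

2.699 bits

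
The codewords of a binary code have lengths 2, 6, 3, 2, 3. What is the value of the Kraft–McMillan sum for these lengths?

0.765625

With common denominator 2^6 = 64: Σ 2^(−ℓᵢ) = 16/64 + 1/64 + 8/64 + 16/64 + 8/64 = 49/64 = 0.765625.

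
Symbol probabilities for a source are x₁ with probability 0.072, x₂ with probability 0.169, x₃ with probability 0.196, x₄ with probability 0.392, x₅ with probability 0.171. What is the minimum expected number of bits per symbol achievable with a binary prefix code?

Repeatedly combine the two least-probable nodes; the expected code length is the sum of the merged weights.
merge 9/125 + 169/1000 → 241/1000
merge 171/1000 + 49/250 → 367/1000
merge 241/1000 + 367/1000 → 76/125
merge 49/125 + 76/125 → 1
L = 241/1000 + 367/1000 + 76/125 + 1 = 277/125 = 2.216 bits/symbol.

2.216 bits/symbol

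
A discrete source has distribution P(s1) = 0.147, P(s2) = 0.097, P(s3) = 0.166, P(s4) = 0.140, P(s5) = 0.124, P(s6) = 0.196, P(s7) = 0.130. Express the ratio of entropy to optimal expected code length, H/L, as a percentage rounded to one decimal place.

Entropy H = −Σ p log₂ p ≈ 2.7772 bits.
Huffman merges: 97/1000+31/250→221/1000; 13/100+7/50→27/100; 147/1000+83/500→313/1000; 49/250+221/1000→417/1000; 27/100+313/1000→583/1000; 417/1000+583/1000→1. L = 701/250 ≈ 2.8040.
Efficiency = H/L = 2.7772/2.8040 = 99.0%.

99.0%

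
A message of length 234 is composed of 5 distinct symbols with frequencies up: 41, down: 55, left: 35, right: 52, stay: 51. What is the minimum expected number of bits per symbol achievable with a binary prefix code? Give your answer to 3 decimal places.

Probabilities are the counts divided by 234.
Repeatedly combine the two least-probable nodes; the expected code length is the sum of the merged weights.
merge 35/234 + 41/234 → 38/117
merge 17/78 + 2/9 → 103/234
merge 55/234 + 38/117 → 131/234
merge 103/234 + 131/234 → 1
L = 38/117 + 103/234 + 131/234 + 1 = 272/117 ≈ 2.325 bits/symbol.

2.325 bits/symbol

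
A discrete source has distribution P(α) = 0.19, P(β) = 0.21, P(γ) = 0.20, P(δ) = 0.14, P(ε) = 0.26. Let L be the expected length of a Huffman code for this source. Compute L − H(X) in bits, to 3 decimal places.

0.035 bits

Entropy H = −Σ p log₂ p ≈ 2.2948 bits.
Huffman merges: 7/50+19/100→33/100; 1/5+21/100→41/100; 13/50+33/100→59/100; 41/100+59/100→1. L = 233/100 ≈ 2.3300.
L − H = 2.3300 − 2.2948 = 0.035 bits.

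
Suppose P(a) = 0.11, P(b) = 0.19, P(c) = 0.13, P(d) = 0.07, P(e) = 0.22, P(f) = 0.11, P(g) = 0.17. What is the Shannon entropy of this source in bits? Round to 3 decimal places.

H = −Σ pᵢ log₂ pᵢ.
−0.11·log₂(0.11) = 0.3503
−0.19·log₂(0.19) = 0.4552
−0.13·log₂(0.13) = 0.3826
−0.07·log₂(0.07) = 0.2686
−0.22·log₂(0.22) = 0.4806
−0.11·log₂(0.11) = 0.3503
−0.17·log₂(0.17) = 0.4346
Sum ≈ 2.7222 → 2.722 bits.

2.722 bits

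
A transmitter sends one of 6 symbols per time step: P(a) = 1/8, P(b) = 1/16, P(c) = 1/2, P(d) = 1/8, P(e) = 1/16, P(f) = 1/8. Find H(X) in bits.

Each probability is a power of 1/2, so log₂(1/p) is an integer.
H = Σ p·log₂(1/p) = 1/8·3 + 1/16·4 + 1/2·1 + 1/8·3 + 1/16·4 + 1/8·3 = 2.125 bits.

2.125 bits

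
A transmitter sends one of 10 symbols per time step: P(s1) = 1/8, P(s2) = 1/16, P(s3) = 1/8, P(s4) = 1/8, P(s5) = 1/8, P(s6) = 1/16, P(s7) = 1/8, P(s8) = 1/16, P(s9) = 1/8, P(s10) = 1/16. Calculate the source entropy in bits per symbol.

Each probability is a power of 1/2, so log₂(1/p) is an integer.
H = Σ p·log₂(1/p) = 1/8·3 + 1/16·4 + 1/8·3 + 1/8·3 + 1/8·3 + 1/16·4 + 1/8·3 + 1/16·4 + 1/8·3 + 1/16·4 = 3.25 bits.

3.25 bits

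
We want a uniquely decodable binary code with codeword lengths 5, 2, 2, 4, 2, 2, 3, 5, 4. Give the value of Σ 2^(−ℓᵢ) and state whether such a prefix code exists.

1.3125; no

With common denominator 2^5 = 32: Σ 2^(−ℓᵢ) = 1/32 + 8/32 + 8/32 + 2/32 + 8/32 + 8/32 + 4/32 + 1/32 + 2/32 = 42/32 = 1.3125.
Kraft's inequality requires Σ ≤ 1; here Σ = 1.3125 > 1, so no such prefix code exists.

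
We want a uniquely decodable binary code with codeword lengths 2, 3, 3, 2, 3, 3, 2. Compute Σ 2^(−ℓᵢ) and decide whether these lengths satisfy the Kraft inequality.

1.25; no

With common denominator 2^3 = 8: Σ 2^(−ℓᵢ) = 2/8 + 1/8 + 1/8 + 2/8 + 1/8 + 1/8 + 2/8 = 10/8 = 1.25.
Kraft's inequality requires Σ ≤ 1; here Σ = 1.25 > 1, so no such prefix code exists.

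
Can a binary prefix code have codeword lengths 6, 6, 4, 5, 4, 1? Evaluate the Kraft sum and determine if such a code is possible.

0.6875; yes

With common denominator 2^6 = 64: Σ 2^(−ℓᵢ) = 1/64 + 1/64 + 4/64 + 2/64 + 4/64 + 32/64 = 44/64 = 0.6875.
Kraft's inequality requires Σ ≤ 1; here Σ = 0.6875 ≤ 1, so such a prefix code exists.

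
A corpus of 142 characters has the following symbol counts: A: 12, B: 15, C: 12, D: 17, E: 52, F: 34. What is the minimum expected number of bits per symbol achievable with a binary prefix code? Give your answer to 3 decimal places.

2.394 bits/symbol

Probabilities are the counts divided by 142.
Repeatedly combine the two least-probable nodes; the expected code length is the sum of the merged weights.
merge 6/71 + 6/71 → 12/71
merge 15/142 + 17/142 → 16/71
merge 12/71 + 16/71 → 28/71
merge 17/71 + 26/71 → 43/71
merge 28/71 + 43/71 → 1
L = 12/71 + 16/71 + 28/71 + 43/71 + 1 = 170/71 ≈ 2.394 bits/symbol.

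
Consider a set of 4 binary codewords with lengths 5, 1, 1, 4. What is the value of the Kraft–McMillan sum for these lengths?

With common denominator 2^5 = 32: Σ 2^(−ℓᵢ) = 1/32 + 16/32 + 16/32 + 2/32 = 35/32 = 1.09375.

1.09375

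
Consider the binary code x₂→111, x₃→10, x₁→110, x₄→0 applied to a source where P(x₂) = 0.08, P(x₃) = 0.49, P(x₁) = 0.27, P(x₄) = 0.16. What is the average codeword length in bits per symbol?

L̄ = Σ pᵢ·ℓᵢ = 0.08·3 + 0.49·2 + 0.27·3 + 0.16·1 = 2.19 bits/symbol.

2.19 bits/symbol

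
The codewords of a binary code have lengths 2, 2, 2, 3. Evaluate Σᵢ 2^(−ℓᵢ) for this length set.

0.875

With common denominator 2^3 = 8: Σ 2^(−ℓᵢ) = 2/8 + 2/8 + 2/8 + 1/8 = 7/8 = 0.875.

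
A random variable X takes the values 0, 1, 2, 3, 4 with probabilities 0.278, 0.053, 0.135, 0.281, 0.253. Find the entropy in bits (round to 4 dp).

2.1443 bits

H = −Σ pᵢ log₂ pᵢ.
−0.278·log₂(0.278) = 0.5134
−0.053·log₂(0.053) = 0.2246
−0.135·log₂(0.135) = 0.3900
−0.281·log₂(0.281) = 0.5146
−0.253·log₂(0.253) = 0.5016
Sum ≈ 2.1443 → 2.1443 bits.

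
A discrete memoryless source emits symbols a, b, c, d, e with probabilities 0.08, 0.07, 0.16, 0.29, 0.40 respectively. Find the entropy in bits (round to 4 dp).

2.0298 bits

H = −Σ pᵢ log₂ pᵢ.
−0.08·log₂(0.08) = 0.2915
−0.07·log₂(0.07) = 0.2686
−0.16·log₂(0.16) = 0.4230
−0.29·log₂(0.29) = 0.5179
−0.40·log₂(0.40) = 0.5288
Sum ≈ 2.0298 → 2.0298 bits.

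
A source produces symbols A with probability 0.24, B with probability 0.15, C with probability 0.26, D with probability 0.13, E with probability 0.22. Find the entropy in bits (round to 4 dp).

2.2732 bits

H = −Σ pᵢ log₂ pᵢ.
−0.24·log₂(0.24) = 0.4941
−0.15·log₂(0.15) = 0.4105
−0.26·log₂(0.26) = 0.5053
−0.13·log₂(0.13) = 0.3826
−0.22·log₂(0.22) = 0.4806
Sum ≈ 2.2732 → 2.2732 bits.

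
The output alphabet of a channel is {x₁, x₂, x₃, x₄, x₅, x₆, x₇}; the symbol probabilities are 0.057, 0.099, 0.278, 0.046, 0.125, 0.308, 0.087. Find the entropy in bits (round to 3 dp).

H = −Σ pᵢ log₂ pᵢ.
−0.057·log₂(0.057) = 0.2356
−0.099·log₂(0.099) = 0.3303
−0.278·log₂(0.278) = 0.5134
−0.046·log₂(0.046) = 0.2043
−0.125·log₂(0.125) = 0.3750
−0.308·log₂(0.308) = 0.5233
−0.087·log₂(0.087) = 0.3065
Sum ≈ 2.4884 → 2.488 bits.

2.488 bits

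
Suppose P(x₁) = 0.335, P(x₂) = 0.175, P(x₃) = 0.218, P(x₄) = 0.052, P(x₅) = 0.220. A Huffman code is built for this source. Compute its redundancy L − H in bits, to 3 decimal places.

Entropy H = −Σ p log₂ p ≈ 2.1501 bits.
Huffman merges: 13/250+7/40→227/1000; 109/500+11/50→219/500; 227/1000+67/200→281/500; 219/500+281/500→1. L = 2227/1000 ≈ 2.2270.
L − H = 2.2270 − 2.1501 = 0.077 bits.

0.077 bits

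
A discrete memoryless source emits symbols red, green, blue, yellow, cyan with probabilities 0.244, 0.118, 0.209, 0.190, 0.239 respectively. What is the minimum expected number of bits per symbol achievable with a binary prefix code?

Repeatedly combine the two least-probable nodes; the expected code length is the sum of the merged weights.
merge 59/500 + 19/100 → 77/250
merge 209/1000 + 239/1000 → 56/125
merge 61/250 + 77/250 → 69/125
merge 56/125 + 69/125 → 1
L = 77/250 + 56/125 + 69/125 + 1 = 577/250 = 2.308 bits/symbol.

2.308 bits/symbol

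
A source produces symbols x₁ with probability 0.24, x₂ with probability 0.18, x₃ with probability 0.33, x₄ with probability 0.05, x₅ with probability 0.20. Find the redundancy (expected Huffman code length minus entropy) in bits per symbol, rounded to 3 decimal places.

Entropy H = −Σ p log₂ p ≈ 2.1477 bits.
Huffman merges: 1/20+9/50→23/100; 1/5+23/100→43/100; 6/25+33/100→57/100; 43/100+57/100→1. L = 223/100 ≈ 2.2300.
L − H = 2.2300 − 2.1477 = 0.082 bits.

0.082 bits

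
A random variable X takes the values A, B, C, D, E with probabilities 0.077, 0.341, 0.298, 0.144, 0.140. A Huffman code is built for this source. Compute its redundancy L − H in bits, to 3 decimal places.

Entropy H = −Σ p log₂ p ≈ 2.1343 bits.
Huffman merges: 77/1000+7/50→217/1000; 18/125+217/1000→361/1000; 149/500+341/1000→639/1000; 361/1000+639/1000→1. L = 2217/1000 ≈ 2.2170.
L − H = 2.2170 − 2.1343 = 0.083 bits.

0.083 bits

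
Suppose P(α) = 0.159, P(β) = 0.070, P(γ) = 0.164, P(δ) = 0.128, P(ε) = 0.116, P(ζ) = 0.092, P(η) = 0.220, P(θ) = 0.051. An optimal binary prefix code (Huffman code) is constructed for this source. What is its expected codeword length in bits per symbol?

2.901 bits/symbol

Repeatedly combine the two least-probable nodes; the expected code length is the sum of the merged weights.
merge 51/1000 + 7/100 → 121/1000
merge 23/250 + 29/250 → 26/125
merge 121/1000 + 16/125 → 249/1000
merge 159/1000 + 41/250 → 323/1000
merge 26/125 + 11/50 → 107/250
merge 249/1000 + 323/1000 → 143/250
merge 107/250 + 143/250 → 1
L = 121/1000 + 26/125 + 249/1000 + 323/1000 + 107/250 + 143/250 + 1 = 2901/1000 = 2.901 bits/symbol.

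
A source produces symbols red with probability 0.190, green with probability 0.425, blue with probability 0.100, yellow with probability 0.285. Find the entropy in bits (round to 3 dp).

H = −Σ pᵢ log₂ pᵢ.
−0.190·log₂(0.190) = 0.4552
−0.425·log₂(0.425) = 0.5246
−0.100·log₂(0.100) = 0.3322
−0.285·log₂(0.285) = 0.5161
Sum ≈ 1.8282 → 1.828 bits.

1.828 bits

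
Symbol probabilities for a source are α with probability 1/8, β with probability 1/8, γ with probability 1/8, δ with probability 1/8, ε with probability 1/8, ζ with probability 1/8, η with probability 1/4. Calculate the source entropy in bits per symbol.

Each probability is a power of 1/2, so log₂(1/p) is an integer.
H = Σ p·log₂(1/p) = 1/8·3 + 1/8·3 + 1/8·3 + 1/8·3 + 1/8·3 + 1/8·3 + 1/4·2 = 2.75 bits.

2.75 bits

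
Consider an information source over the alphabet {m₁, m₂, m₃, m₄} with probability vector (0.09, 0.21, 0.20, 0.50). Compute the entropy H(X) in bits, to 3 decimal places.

H = −Σ pᵢ log₂ pᵢ.
−0.09·log₂(0.09) = 0.3127
−0.21·log₂(0.21) = 0.4728
−0.20·log₂(0.20) = 0.4644
−0.50·log₂(0.50) = 0.5000
Sum ≈ 1.7499 → 1.750 bits.

1.750 bits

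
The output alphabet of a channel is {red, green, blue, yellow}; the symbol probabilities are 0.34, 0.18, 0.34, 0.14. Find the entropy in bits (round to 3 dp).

H = −Σ pᵢ log₂ pᵢ.
−0.34·log₂(0.34) = 0.5292
−0.18·log₂(0.18) = 0.4453
−0.34·log₂(0.34) = 0.5292
−0.14·log₂(0.14) = 0.3971
Sum ≈ 1.9008 → 1.901 bits.

1.901 bits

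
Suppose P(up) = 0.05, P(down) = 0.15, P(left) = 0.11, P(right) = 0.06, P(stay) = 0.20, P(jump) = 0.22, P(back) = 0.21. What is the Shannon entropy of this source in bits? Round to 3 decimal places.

H = −Σ pᵢ log₂ pᵢ.
−0.05·log₂(0.05) = 0.2161
−0.15·log₂(0.15) = 0.4105
−0.11·log₂(0.11) = 0.3503
−0.06·log₂(0.06) = 0.2435
−0.20·log₂(0.20) = 0.4644
−0.22·log₂(0.22) = 0.4806
−0.21·log₂(0.21) = 0.4728
Sum ≈ 2.6382 → 2.638 bits.

2.638 bits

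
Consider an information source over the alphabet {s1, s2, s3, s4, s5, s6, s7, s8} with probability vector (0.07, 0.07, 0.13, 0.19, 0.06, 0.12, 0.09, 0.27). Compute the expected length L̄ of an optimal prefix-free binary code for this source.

Repeatedly combine the two least-probable nodes; the expected code length is the sum of the merged weights.
merge 3/50 + 7/100 → 13/100
merge 7/100 + 9/100 → 4/25
merge 3/25 + 13/100 → 1/4
merge 13/100 + 4/25 → 29/100
merge 19/100 + 1/4 → 11/25
merge 27/100 + 29/100 → 14/25
merge 11/25 + 14/25 → 1
L = 13/100 + 4/25 + 1/4 + 29/100 + 11/25 + 14/25 + 1 = 283/100 = 2.83 bits/symbol.

2.83 bits/symbol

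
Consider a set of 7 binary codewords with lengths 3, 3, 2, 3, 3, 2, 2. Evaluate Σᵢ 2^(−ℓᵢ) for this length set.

1.25

With common denominator 2^3 = 8: Σ 2^(−ℓᵢ) = 1/8 + 1/8 + 2/8 + 1/8 + 1/8 + 2/8 + 2/8 = 10/8 = 1.25.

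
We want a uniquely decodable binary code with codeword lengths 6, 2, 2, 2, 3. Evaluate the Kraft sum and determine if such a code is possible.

0.890625; yes

With common denominator 2^6 = 64: Σ 2^(−ℓᵢ) = 1/64 + 16/64 + 16/64 + 16/64 + 8/64 = 57/64 = 0.890625.
Kraft's inequality requires Σ ≤ 1; here Σ = 0.890625 ≤ 1, so such a prefix code exists.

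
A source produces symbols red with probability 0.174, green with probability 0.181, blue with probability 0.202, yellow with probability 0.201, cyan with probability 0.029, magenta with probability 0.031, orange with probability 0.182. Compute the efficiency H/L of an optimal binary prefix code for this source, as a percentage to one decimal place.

96.6%

Entropy H = −Σ p log₂ p ≈ 2.5675 bits.
Huffman merges: 29/1000+31/1000→3/50; 3/50+87/500→117/500; 181/1000+91/500→363/1000; 201/1000+101/500→403/1000; 117/500+363/1000→597/1000; 403/1000+597/1000→1. L = 2657/1000 ≈ 2.6570.
Efficiency = H/L = 2.5675/2.6570 = 96.6%.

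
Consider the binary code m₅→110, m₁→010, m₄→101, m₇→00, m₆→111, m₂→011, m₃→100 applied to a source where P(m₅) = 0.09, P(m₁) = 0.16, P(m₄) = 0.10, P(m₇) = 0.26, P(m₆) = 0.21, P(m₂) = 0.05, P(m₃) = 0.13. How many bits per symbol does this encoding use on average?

L̄ = Σ pᵢ·ℓᵢ = 0.09·3 + 0.16·3 + 0.10·3 + 0.26·2 + 0.21·3 + 0.05·3 + 0.13·3 = 2.74 bits/symbol.

2.74 bits/symbol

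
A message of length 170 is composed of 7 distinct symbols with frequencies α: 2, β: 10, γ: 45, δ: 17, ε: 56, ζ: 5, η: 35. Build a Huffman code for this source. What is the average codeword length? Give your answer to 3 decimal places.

Probabilities are the counts divided by 170.
Repeatedly combine the two least-probable nodes; the expected code length is the sum of the merged weights.
merge 1/85 + 1/34 → 7/170
merge 7/170 + 1/17 → 1/10
merge 1/10 + 1/10 → 1/5
merge 1/5 + 7/34 → 69/170
merge 9/34 + 28/85 → 101/170
merge 69/170 + 101/170 → 1
L = 7/170 + 1/10 + 1/5 + 69/170 + 101/170 + 1 = 199/85 ≈ 2.341 bits/symbol.

2.341 bits/symbol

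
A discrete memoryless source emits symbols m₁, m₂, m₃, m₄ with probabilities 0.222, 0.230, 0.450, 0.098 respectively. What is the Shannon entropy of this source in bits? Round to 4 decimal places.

1.8165 bits

H = −Σ pᵢ log₂ pᵢ.
−0.222·log₂(0.222) = 0.4820
−0.230·log₂(0.230) = 0.4877
−0.450·log₂(0.450) = 0.5184
−0.098·log₂(0.098) = 0.3284
Sum ≈ 1.8165 → 1.8165 bits.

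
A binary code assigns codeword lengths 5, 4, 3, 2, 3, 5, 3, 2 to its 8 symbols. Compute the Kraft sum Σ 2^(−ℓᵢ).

1

With common denominator 2^5 = 32: Σ 2^(−ℓᵢ) = 1/32 + 2/32 + 4/32 + 8/32 + 4/32 + 1/32 + 4/32 + 8/32 = 32/32 = 1.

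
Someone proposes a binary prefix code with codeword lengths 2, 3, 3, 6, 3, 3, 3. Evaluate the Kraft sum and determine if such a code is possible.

With common denominator 2^6 = 64: Σ 2^(−ℓᵢ) = 16/64 + 8/64 + 8/64 + 1/64 + 8/64 + 8/64 + 8/64 = 57/64 = 0.890625.
Kraft's inequality requires Σ ≤ 1; here Σ = 0.890625 ≤ 1, so such a prefix code exists.

0.890625; yes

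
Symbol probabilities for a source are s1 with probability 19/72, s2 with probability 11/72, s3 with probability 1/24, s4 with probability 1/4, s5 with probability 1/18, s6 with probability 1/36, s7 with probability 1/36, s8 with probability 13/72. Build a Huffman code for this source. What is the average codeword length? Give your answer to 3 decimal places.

2.611 bits/symbol

Repeatedly combine the two least-probable nodes; the expected code length is the sum of the merged weights.
merge 1/36 + 1/36 → 1/18
merge 1/24 + 1/18 → 7/72
merge 1/18 + 7/72 → 11/72
merge 11/72 + 11/72 → 11/36
merge 13/72 + 1/4 → 31/72
merge 19/72 + 11/36 → 41/72
merge 31/72 + 41/72 → 1
L = 1/18 + 7/72 + 11/72 + 11/36 + 31/72 + 41/72 + 1 = 47/18 ≈ 2.611 bits/symbol.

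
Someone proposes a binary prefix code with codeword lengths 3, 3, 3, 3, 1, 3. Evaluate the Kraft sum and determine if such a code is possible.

With common denominator 2^3 = 8: Σ 2^(−ℓᵢ) = 1/8 + 1/8 + 1/8 + 1/8 + 4/8 + 1/8 = 9/8 = 1.125.
Kraft's inequality requires Σ ≤ 1; here Σ = 1.125 > 1, so no such prefix code exists.

1.125; no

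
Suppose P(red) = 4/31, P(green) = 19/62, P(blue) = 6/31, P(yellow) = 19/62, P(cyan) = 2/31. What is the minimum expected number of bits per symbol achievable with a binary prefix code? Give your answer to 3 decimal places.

Repeatedly combine the two least-probable nodes; the expected code length is the sum of the merged weights.
merge 2/31 + 4/31 → 6/31
merge 6/31 + 6/31 → 12/31
merge 19/62 + 19/62 → 19/31
merge 12/31 + 19/31 → 1
L = 6/31 + 12/31 + 19/31 + 1 = 68/31 ≈ 2.194 bits/symbol.

2.194 bits/symbol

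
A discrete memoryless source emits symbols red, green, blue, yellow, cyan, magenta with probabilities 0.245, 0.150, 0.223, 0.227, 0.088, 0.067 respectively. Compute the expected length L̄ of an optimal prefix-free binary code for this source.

Repeatedly combine the two least-probable nodes; the expected code length is the sum of the merged weights.
merge 67/1000 + 11/125 → 31/200
merge 3/20 + 31/200 → 61/200
merge 223/1000 + 227/1000 → 9/20
merge 49/200 + 61/200 → 11/20
merge 9/20 + 11/20 → 1
L = 31/200 + 61/200 + 9/20 + 11/20 + 1 = 123/50 = 2.46 bits/symbol.

2.46 bits/symbol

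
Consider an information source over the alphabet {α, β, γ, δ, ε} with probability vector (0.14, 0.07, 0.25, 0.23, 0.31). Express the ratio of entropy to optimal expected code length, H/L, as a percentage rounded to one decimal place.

Entropy H = −Σ p log₂ p ≈ 2.1771 bits.
Huffman merges: 7/100+7/50→21/100; 21/100+23/100→11/25; 1/4+31/100→14/25; 11/25+14/25→1. L = 221/100 ≈ 2.2100.
Efficiency = H/L = 2.1771/2.2100 = 98.5%.

98.5%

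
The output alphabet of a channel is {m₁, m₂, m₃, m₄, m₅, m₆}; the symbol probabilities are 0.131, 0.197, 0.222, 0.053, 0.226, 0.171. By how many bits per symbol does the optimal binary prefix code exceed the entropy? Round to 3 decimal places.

0.066 bits

Entropy H = −Σ p log₂ p ≈ 2.4731 bits.
Huffman merges: 53/1000+131/1000→23/125; 171/1000+23/125→71/200; 197/1000+111/500→419/1000; 113/500+71/200→581/1000; 419/1000+581/1000→1. L = 2539/1000 ≈ 2.5390.
L − H = 2.5390 − 2.4731 = 0.066 bits.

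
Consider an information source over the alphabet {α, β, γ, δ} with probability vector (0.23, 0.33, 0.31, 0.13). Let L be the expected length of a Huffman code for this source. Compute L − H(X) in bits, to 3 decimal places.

0.078 bits

Entropy H = −Σ p log₂ p ≈ 1.9219 bits.
Huffman merges: 13/100+23/100→9/25; 31/100+33/100→16/25; 9/25+16/25→1. L = 2 ≈ 2.0000.
L − H = 2.0000 − 1.9219 = 0.078 bits.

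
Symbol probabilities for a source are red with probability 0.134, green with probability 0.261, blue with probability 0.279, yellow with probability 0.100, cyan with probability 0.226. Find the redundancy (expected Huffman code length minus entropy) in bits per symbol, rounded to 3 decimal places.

0.009 bits

Entropy H = −Σ p log₂ p ≈ 2.2253 bits.
Huffman merges: 1/10+67/500→117/500; 113/500+117/500→23/50; 261/1000+279/1000→27/50; 23/50+27/50→1. L = 1117/500 ≈ 2.2340.
L − H = 2.2340 − 2.2253 = 0.009 bits.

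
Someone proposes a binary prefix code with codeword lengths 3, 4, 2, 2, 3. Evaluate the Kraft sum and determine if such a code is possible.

0.8125; yes

With common denominator 2^4 = 16: Σ 2^(−ℓᵢ) = 2/16 + 1/16 + 4/16 + 4/16 + 2/16 = 13/16 = 0.8125.
Kraft's inequality requires Σ ≤ 1; here Σ = 0.8125 ≤ 1, so such a prefix code exists.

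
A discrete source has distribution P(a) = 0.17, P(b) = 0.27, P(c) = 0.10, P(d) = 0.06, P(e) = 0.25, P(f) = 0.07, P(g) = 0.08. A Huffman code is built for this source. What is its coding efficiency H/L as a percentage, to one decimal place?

98.9%

Entropy H = −Σ p log₂ p ≈ 2.5804 bits.
Huffman merges: 3/50+7/100→13/100; 2/25+1/10→9/50; 13/100+17/100→3/10; 9/50+1/4→43/100; 27/100+3/10→57/100; 43/100+57/100→1. L = 261/100 ≈ 2.6100.
Efficiency = H/L = 2.5804/2.6100 = 98.9%.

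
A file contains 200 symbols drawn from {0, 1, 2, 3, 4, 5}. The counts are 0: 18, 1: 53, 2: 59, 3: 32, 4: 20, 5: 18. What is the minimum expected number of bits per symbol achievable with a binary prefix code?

2.44 bits/symbol

Probabilities are the counts divided by 200.
Repeatedly combine the two least-probable nodes; the expected code length is the sum of the merged weights.
merge 9/100 + 9/100 → 9/50
merge 1/10 + 4/25 → 13/50
merge 9/50 + 13/50 → 11/25
merge 53/200 + 59/200 → 14/25
merge 11/25 + 14/25 → 1
L = 9/50 + 13/50 + 11/25 + 14/25 + 1 = 61/25 = 2.44 bits/symbol.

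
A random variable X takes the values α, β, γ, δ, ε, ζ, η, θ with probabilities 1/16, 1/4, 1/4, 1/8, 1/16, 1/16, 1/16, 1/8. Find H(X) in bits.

2.75 bits

Each probability is a power of 1/2, so log₂(1/p) is an integer.
H = Σ p·log₂(1/p) = 1/16·4 + 1/4·2 + 1/4·2 + 1/8·3 + 1/16·4 + 1/16·4 + 1/16·4 + 1/8·3 = 2.75 bits.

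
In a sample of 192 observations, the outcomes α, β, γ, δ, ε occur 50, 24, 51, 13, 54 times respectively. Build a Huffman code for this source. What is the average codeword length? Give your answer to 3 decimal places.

2.193 bits/symbol

Probabilities are the counts divided by 192.
Repeatedly combine the two least-probable nodes; the expected code length is the sum of the merged weights.
merge 13/192 + 1/8 → 37/192
merge 37/192 + 25/96 → 29/64
merge 17/64 + 9/32 → 35/64
merge 29/64 + 35/64 → 1
L = 37/192 + 29/64 + 35/64 + 1 = 421/192 ≈ 2.193 bits/symbol.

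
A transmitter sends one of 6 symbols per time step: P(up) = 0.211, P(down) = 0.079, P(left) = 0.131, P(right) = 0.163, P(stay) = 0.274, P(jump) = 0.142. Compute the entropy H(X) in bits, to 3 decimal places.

H = −Σ pᵢ log₂ pᵢ.
−0.211·log₂(0.211) = 0.4736
−0.079·log₂(0.079) = 0.2893
−0.131·log₂(0.131) = 0.3841
−0.163·log₂(0.163) = 0.4266
−0.274·log₂(0.274) = 0.5118
−0.142·log₂(0.142) = 0.3999
Sum ≈ 2.4853 → 2.485 bits.

2.485 bits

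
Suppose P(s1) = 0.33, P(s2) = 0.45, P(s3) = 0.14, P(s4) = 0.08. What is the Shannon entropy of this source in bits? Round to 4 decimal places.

1.7348 bits

H = −Σ pᵢ log₂ pᵢ.
−0.33·log₂(0.33) = 0.5278
−0.45·log₂(0.45) = 0.5184
−0.14·log₂(0.14) = 0.3971
−0.08·log₂(0.08) = 0.2915
Sum ≈ 1.7348 → 1.7348 bits.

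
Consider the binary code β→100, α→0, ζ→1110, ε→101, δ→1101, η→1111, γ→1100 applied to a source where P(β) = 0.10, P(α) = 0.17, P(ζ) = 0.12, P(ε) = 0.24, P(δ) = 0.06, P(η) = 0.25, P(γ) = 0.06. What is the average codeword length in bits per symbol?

3.15 bits/symbol

L̄ = Σ pᵢ·ℓᵢ = 0.10·3 + 0.17·1 + 0.12·4 + 0.24·3 + 0.06·4 + 0.25·4 + 0.06·4 = 3.15 bits/symbol.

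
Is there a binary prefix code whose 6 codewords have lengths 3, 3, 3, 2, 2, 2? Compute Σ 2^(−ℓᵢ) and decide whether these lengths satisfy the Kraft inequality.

1.125; no

With common denominator 2^3 = 8: Σ 2^(−ℓᵢ) = 1/8 + 1/8 + 1/8 + 2/8 + 2/8 + 2/8 = 9/8 = 1.125.
Kraft's inequality requires Σ ≤ 1; here Σ = 1.125 > 1, so no such prefix code exists.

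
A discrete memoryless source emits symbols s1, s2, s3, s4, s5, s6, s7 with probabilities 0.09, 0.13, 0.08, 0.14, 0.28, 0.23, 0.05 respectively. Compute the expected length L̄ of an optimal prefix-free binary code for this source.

Repeatedly combine the two least-probable nodes; the expected code length is the sum of the merged weights.
merge 1/20 + 2/25 → 13/100
merge 9/100 + 13/100 → 11/50
merge 13/100 + 7/50 → 27/100
merge 11/50 + 23/100 → 9/20
merge 27/100 + 7/25 → 11/20
merge 9/20 + 11/20 → 1
L = 13/100 + 11/50 + 27/100 + 9/20 + 11/20 + 1 = 131/50 = 2.62 bits/symbol.

2.62 bits/symbol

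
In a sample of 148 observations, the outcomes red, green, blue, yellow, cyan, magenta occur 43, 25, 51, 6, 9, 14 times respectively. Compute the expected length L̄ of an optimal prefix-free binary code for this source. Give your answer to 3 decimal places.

2.297 bits/symbol

Probabilities are the counts divided by 148.
Repeatedly combine the two least-probable nodes; the expected code length is the sum of the merged weights.
merge 3/74 + 9/148 → 15/148
merge 7/74 + 15/148 → 29/148
merge 25/148 + 29/148 → 27/74
merge 43/148 + 51/148 → 47/74
merge 27/74 + 47/74 → 1
L = 15/148 + 29/148 + 27/74 + 47/74 + 1 = 85/37 ≈ 2.297 bits/symbol.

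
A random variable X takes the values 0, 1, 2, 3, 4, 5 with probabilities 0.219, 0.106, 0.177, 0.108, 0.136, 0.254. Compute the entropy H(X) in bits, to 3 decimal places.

H = −Σ pᵢ log₂ pᵢ.
−0.219·log₂(0.219) = 0.4798
−0.106·log₂(0.106) = 0.3432
−0.177·log₂(0.177) = 0.4422
−0.108·log₂(0.108) = 0.3468
−0.136·log₂(0.136) = 0.3915
−0.254·log₂(0.254) = 0.5022
Sum ≈ 2.5056 → 2.506 bits.

2.506 bits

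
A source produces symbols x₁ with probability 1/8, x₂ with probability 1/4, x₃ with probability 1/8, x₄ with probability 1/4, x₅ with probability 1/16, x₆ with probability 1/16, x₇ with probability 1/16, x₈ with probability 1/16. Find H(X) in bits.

2.75 bits

Each probability is a power of 1/2, so log₂(1/p) is an integer.
H = Σ p·log₂(1/p) = 1/8·3 + 1/4·2 + 1/8·3 + 1/4·2 + 1/16·4 + 1/16·4 + 1/16·4 + 1/16·4 = 2.75 bits.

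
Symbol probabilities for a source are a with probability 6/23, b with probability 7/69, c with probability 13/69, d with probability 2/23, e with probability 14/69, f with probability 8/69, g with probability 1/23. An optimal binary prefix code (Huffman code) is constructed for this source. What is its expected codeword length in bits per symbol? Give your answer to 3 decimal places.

Repeatedly combine the two least-probable nodes; the expected code length is the sum of the merged weights.
merge 1/23 + 2/23 → 3/23
merge 7/69 + 8/69 → 5/23
merge 3/23 + 13/69 → 22/69
merge 14/69 + 5/23 → 29/69
merge 6/23 + 22/69 → 40/69
merge 29/69 + 40/69 → 1
L = 3/23 + 5/23 + 22/69 + 29/69 + 40/69 + 1 = 8/3 ≈ 2.667 bits/symbol.

2.667 bits/symbol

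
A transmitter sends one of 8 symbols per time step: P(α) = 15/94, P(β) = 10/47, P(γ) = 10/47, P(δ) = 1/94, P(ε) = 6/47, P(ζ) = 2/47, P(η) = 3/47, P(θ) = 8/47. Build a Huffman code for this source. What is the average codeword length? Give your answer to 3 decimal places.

2.745 bits/symbol

Repeatedly combine the two least-probable nodes; the expected code length is the sum of the merged weights.
merge 1/94 + 2/47 → 5/94
merge 5/94 + 3/47 → 11/94
merge 11/94 + 6/47 → 23/94
merge 15/94 + 8/47 → 31/94
merge 10/47 + 10/47 → 20/47
merge 23/94 + 31/94 → 27/47
merge 20/47 + 27/47 → 1
L = 5/94 + 11/94 + 23/94 + 31/94 + 20/47 + 27/47 + 1 = 129/47 ≈ 2.745 bits/symbol.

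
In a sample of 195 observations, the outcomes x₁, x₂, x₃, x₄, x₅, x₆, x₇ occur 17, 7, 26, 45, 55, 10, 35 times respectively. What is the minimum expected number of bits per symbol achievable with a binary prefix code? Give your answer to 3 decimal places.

2.569 bits/symbol

Probabilities are the counts divided by 195.
Repeatedly combine the two least-probable nodes; the expected code length is the sum of the merged weights.
merge 7/195 + 2/39 → 17/195
merge 17/195 + 17/195 → 34/195
merge 2/15 + 34/195 → 4/13
merge 7/39 + 3/13 → 16/39
merge 11/39 + 4/13 → 23/39
merge 16/39 + 23/39 → 1
L = 17/195 + 34/195 + 4/13 + 16/39 + 23/39 + 1 = 167/65 ≈ 2.569 bits/symbol.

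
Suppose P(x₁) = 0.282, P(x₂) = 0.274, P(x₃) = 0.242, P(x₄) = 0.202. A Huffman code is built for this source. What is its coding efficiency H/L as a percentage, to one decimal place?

Entropy H = −Σ p log₂ p ≈ 1.9882 bits.
Huffman merges: 101/500+121/500→111/250; 137/500+141/500→139/250; 111/250+139/250→1. L = 2 ≈ 2.0000.
Efficiency = H/L = 1.9882/2.0000 = 99.4%.

99.4%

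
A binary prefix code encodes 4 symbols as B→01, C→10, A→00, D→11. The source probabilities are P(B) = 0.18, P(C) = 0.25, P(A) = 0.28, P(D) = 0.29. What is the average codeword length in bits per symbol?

2 bits/symbol

L̄ = Σ pᵢ·ℓᵢ = 0.18·2 + 0.25·2 + 0.28·2 + 0.29·2 = 2 bits/symbol.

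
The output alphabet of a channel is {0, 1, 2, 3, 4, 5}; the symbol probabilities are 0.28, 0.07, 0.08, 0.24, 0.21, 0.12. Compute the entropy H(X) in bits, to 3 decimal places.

H = −Σ pᵢ log₂ pᵢ.
−0.28·log₂(0.28) = 0.5142
−0.07·log₂(0.07) = 0.2686
−0.08·log₂(0.08) = 0.2915
−0.24·log₂(0.24) = 0.4941
−0.21·log₂(0.21) = 0.4728
−0.12·log₂(0.12) = 0.3671
Sum ≈ 2.4083 → 2.408 bits.

2.408 bits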